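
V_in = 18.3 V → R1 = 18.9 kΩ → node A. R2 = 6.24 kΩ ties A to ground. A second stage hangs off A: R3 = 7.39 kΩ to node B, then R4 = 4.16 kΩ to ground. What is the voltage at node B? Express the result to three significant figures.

Looking into the second stage from A: R3 + R4 = 11.55 kΩ appears in parallel with R2.
Effective lower resistance at A: R2 ‖ 11.55 = 4.051 kΩ.
V_A = 18.3 × 4.051/(18.9 + 4.051) = 3.230 V.
Then the unloaded second divider: V_B = V_A × R4/(R3+R4) = 3.230 × 0.3602 = 1.163 V.

V_B ≈ 1.16 V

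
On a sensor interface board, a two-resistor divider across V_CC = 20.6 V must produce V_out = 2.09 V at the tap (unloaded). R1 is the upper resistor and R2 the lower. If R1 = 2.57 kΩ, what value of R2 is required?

R2 ≈ 0.290 kΩ

Required fraction k = V_out/V_CC = 0.1015.
R2 = R1 · 0.1015/(1 − 0.1015) = 0.2902 kΩ.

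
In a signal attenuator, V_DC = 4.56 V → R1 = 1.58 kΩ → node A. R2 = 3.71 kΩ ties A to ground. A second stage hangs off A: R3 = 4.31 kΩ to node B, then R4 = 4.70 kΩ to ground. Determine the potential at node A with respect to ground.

V_A ≈ 2.85 V

The second stage (R3 + R4 = 9.010 kΩ) loads node A in parallel with R2.
Effective lower resistance at A: R2 ‖ 9.010 = 2.628 kΩ.
V_A = 4.56 × 2.628/(1.58 + 2.628) = 2.848 V.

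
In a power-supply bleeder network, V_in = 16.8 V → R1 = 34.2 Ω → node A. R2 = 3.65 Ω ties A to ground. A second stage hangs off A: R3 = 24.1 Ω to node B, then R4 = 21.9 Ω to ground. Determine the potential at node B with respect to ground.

V_B ≈ 0.720 V

Looking into the second stage from A: R3 + R4 = 46.00 Ω appears in parallel with R2.
R2 ‖ (R3+R4) = 3.382 Ω.
So V_A = 16.8 × 0.08998 = 1.512 V.
Stage 2 is unloaded, so V_B = V_A · R4/(R3+R4) = 1.512 × 21.9/46.00 = 0.7197 V.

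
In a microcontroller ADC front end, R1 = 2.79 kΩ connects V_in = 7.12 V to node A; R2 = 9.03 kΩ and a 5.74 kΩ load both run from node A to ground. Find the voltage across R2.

R2 ‖ R_L = (9.03 × 5.74)/(9.03 + 5.74) = 3.509 kΩ.
Now apply the divider: V_out = 7.12 × 0.5571 = 3.967 V.
(Unloaded it would be 5.44 V; the load pulls it down.)

V_out ≈ 3.97 V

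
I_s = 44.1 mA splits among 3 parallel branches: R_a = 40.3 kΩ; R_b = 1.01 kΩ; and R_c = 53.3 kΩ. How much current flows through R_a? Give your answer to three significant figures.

I ≈ 1.06 mA

Total conductance ΣG = 1/40.3 + 1/1.01 + 1/53.3 = 1.034 (units of 1/kΩ).
Current divider: I(R_a) = I_s · G_k/ΣG = 44.1 × (0.02481/1.034) = 44.1 × 0.02401 = 1.059 mA.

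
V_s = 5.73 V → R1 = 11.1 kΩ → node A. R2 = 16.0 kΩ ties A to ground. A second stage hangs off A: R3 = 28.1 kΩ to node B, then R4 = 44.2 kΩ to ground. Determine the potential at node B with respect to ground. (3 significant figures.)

Node A sees R2 in parallel with the series input of stage 2, R3 + R4 = 72.30 kΩ.
Effective lower resistance at A: R2 ‖ 72.30 = 13.10 kΩ.
V_A = 5.73 × 13.10/(11.1 + 13.10) = 3.102 V.
Then the unloaded second divider: V_B = V_A × R4/(R3+R4) = 3.102 × 0.6113 = 1.896 V.

V_B ≈ 1.90 V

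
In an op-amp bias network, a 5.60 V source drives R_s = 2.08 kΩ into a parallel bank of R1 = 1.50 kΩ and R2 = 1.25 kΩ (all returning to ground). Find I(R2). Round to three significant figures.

I ≈ 1.11 mA

Combine the parallel branches: R_p = (1/1.50 + 1/1.25)⁻¹ = 0.6818 kΩ.
V_A = 5.60 × 0.6818/2.762 = 1.382 V.
I(R2) = V_A / R2 = 1.382/1.25 = 1.106 mA.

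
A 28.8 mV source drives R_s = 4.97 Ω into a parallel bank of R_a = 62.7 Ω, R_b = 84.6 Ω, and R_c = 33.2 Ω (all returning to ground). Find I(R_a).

Equivalent of the parallel group: R_p = 17.27 Ω.
Node voltage V_A = V_s · R_p/(R_s + R_p) = 28.8 × 0.7766 = 22.37 mV.
I(R_a) = V_A / R_a = 22.37/62.7 = 0.3567 mA.
(Check via current divider: I_total = 1.295 mA; share G_k/ΣG = 0.2755 → same result.)

I ≈ 0.357 mA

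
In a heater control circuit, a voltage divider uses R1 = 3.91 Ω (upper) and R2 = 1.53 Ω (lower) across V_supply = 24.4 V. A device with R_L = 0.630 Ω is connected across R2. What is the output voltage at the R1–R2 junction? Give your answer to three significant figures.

The load sits in parallel with R2, giving an effective lower resistance R2' = R2·R_L/(R2+R_L) = 0.4462 Ω.
Voltage divider with the loaded lower leg: V_out = 24.4 × 0.4462/(3.91 + 0.4462) = 24.4 × 0.1024 = 2.500 V.

V_out ≈ 2.50 V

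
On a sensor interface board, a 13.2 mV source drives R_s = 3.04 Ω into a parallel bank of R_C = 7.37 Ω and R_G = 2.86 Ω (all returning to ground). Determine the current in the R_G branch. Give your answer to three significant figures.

Combine the parallel branches: R_p = (1/7.37 + 1/2.86)⁻¹ = 2.060 Ω.
Node voltage V_A = V_DC · R_p/(R_s + R_p) = 13.2 × 0.4040 = 5.332 mV.
Branch current I = V_A/R_G = 5.332/2.86 = 1.864 mA.

I ≈ 1.86 mA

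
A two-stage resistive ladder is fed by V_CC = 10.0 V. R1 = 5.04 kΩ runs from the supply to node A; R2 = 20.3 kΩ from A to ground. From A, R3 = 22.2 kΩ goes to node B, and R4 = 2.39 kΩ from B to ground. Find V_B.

Node A sees R2 in parallel with the series input of stage 2, R3 + R4 = 24.59 kΩ.
Effective lower resistance at A: R2 ‖ 24.59 = 11.12 kΩ.
So V_A = 10.0 × 0.6881 = 6.881 V.
Stage 2 is unloaded, so V_B = V_A · R4/(R3+R4) = 6.881 × 2.39/24.59 = 0.6688 V.

V_B ≈ 0.669 V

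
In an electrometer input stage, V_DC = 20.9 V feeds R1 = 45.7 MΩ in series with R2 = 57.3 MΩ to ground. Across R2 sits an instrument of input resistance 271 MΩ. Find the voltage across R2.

V_out ≈ 10.6 V

The load sits in parallel with R2, giving an effective lower resistance R2' = R2·R_L/(R2+R_L) = 47.30 MΩ.
Then V_out = V_DC · R2'/(R1 + R2') = 20.9 × 47.30/93.00 = 10.63 V.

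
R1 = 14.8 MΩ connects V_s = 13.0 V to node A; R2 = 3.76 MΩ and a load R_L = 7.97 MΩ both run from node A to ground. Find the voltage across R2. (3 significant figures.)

The load sits in parallel with R2, giving an effective lower resistance R2' = R2·R_L/(R2+R_L) = 2.555 MΩ.
Then V_out = V_s · R2'/(R1 + R2') = 13.0 × 2.555/17.35 = 1.914 V.
(Unloaded it would be 2.63 V; the load pulls it down.)

V_out ≈ 1.91 V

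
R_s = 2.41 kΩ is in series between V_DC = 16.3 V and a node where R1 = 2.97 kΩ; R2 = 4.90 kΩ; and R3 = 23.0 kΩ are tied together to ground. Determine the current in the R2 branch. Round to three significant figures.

Equivalent of the parallel group: R_p = 1.712 kΩ.
V_A = 16.3 × 1.712/4.122 = 6.769 V.
Branch current I = V_A/R2 = 6.769/4.90 = 1.381 mA.
(Check via current divider: I_total = 3.955 mA; share G_k/ΣG = 0.3493 → same result.)

I ≈ 1.38 mA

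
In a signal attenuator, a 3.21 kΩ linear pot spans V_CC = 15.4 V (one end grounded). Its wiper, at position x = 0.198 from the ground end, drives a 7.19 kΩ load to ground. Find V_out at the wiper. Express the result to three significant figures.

Split the track: R_lower = x·R_p = 0.6356 kΩ, R_upper = (1−x)·R_p = 2.574 kΩ.
Lower segment in parallel with the load: 0.6356 ‖ 7.19 = 0.5840 kΩ.
V_out = 15.4 × 0.5840/(2.574 + 0.5840) = 2.847 V.

V_out ≈ 2.85 V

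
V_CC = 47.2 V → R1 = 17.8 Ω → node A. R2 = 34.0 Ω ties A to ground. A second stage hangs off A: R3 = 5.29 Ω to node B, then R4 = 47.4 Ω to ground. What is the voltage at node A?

Looking into the second stage from A: R3 + R4 = 52.69 Ω appears in parallel with R2.
Effective lower resistance at A: R2 ‖ 52.69 = 20.67 Ω.
So V_A = 47.2 × 0.5372 = 25.36 V.

V_A ≈ 25.4 V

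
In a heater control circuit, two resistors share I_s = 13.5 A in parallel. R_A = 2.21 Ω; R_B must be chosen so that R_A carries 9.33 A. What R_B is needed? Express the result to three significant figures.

The fraction through R_A equals R_B/(R_A+R_B).
9.33/13.5 = R_B/(R_A + R_B) → R_B = R_A · (0.6911)/(1 − 0.6911) = 2.21 × 2.237 = 4.945 Ω.

R_B ≈ 4.94 Ω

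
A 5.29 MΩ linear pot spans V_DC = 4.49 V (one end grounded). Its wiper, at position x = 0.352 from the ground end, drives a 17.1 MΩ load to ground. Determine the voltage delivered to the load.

Split the track: R_lower = x·R_p = 1.862 MΩ, R_upper = (1−x)·R_p = 3.428 MΩ.
Lower segment in parallel with the load: 1.862 ‖ 17.1 = 1.679 MΩ.
Loaded-divider output: V_out = 4.49 × 0.3288 = 1.476 V.
(Unloaded: V_out = x·V_DC = 1.58 V.)

V_out ≈ 1.48 V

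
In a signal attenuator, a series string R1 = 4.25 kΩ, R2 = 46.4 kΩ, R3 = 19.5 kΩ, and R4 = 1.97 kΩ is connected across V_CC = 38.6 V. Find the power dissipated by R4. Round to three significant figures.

P ≈ 0.564 mW

Series current I = V_CC/ΣR = 38.6/72.12 = 0.5352 mA.
V(R4) = I·R = 1.054 V; P = V·I = 1.054 × 0.5352 = 0.5643 mW.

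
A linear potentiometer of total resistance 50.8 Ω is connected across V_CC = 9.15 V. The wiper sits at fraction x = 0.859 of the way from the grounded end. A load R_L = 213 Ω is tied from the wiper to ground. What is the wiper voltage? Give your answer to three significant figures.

Split the track: R_lower = x·R_p = 43.64 Ω, R_upper = (1−x)·R_p = 7.163 Ω.
R_L loads the lower segment: effective lower R = 36.22 Ω.
V_out = 9.15 × 36.22/(7.163 + 36.22) = 7.639 V.

V_out ≈ 7.64 V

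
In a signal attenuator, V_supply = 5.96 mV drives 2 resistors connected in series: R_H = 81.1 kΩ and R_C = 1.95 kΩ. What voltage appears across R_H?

V ≈ 5.82 mV

Series total: ΣR = 81.1 + 1.95 = 83.05 kΩ.
Voltage divider: V = V_supply · (81.10 / 83.05) = 5.96 × 0.9765 = 5.820 mV.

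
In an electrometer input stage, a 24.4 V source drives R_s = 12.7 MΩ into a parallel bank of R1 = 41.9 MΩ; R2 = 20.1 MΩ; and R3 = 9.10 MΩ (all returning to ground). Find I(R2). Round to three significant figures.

Equivalent of the parallel group: R_p = 5.449 MΩ.
V_A by voltage divider: V_A = 24.4 × 5.449/(12.7 + 5.449) = 7.326 V.
Branch current I = V_A/R2 = 7.326/20.1 = 0.3645 µA.

I ≈ 0.364 µA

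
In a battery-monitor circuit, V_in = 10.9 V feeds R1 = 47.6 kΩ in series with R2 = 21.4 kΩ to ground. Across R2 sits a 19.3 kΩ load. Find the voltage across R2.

First combine the lower leg with the load: R2 ‖ R_L = 10.15 kΩ.
Then V_out = V_in · R2'/(R1 + R2') = 10.9 × 10.15/57.75 = 1.915 V.
(Unloaded it would be 3.38 V; the load pulls it down.)

V_out ≈ 1.92 V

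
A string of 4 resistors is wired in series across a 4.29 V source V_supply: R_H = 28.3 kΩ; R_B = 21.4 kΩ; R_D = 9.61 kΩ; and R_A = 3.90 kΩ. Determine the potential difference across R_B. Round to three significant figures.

V ≈ 1.45 V

ΣR = 28.3 + 21.4 + 9.61 + 3.90 = 63.21 kΩ.
V = V_supply · R/ΣR = 4.29 × 0.3386 = 1.452 V.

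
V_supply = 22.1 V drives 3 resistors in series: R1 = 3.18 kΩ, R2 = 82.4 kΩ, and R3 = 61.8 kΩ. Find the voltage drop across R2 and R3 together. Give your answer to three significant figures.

ΣR = 3.18 + 82.4 + 61.8 = 147.4 kΩ.
R_{R2..R3} = 82.4 + 61.8 = 144.2 kΩ.
V = V_supply · R/ΣR = 22.1 × 0.9784 = 21.62 V.

V ≈ 21.6 V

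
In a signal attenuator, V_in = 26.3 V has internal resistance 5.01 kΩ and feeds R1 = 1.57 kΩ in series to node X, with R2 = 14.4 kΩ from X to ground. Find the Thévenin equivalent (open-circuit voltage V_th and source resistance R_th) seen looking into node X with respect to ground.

V_th ≈ 18.1 V, R_th ≈ 4.52 kΩ

R1' = 5.01 + 1.57 = 6.580 kΩ (source resistance + R1).
V_th is the unloaded tap voltage: V_in · R2/(R1'+R2) = 26.3 × 0.6864 = 18.05 V.
Zeroing V_in shorts the top of R1' to ground, so R_th = R1' ‖ R2 = 4.516 kΩ.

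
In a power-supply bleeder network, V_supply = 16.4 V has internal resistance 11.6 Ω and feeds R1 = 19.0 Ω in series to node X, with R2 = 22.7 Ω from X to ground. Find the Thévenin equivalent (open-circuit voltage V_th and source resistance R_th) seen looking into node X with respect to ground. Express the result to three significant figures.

R1' = 11.6 + 19.0 = 30.60 Ω (source resistance + R1).
Open-circuit (no load on X): V_th = V_supply · R2/(R1' + R2) = 16.4 × 22.7/(30.60 + 22.7) = 6.985 V.
Looking into X with the source shorted: R_th = R1'·R2/(R1'+R2) = 30.60 × 22.7/53.30 = 13.03 Ω.

V_th ≈ 6.98 V, R_th ≈ 13.0 Ω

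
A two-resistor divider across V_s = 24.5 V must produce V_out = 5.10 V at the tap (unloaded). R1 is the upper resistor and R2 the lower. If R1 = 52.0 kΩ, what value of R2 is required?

V_out/V_s = R2/(R1+R2) = 0.2082.
R2 = R1 · 0.2082/(1 − 0.2082) = 13.67 kΩ.

R2 ≈ 13.7 kΩ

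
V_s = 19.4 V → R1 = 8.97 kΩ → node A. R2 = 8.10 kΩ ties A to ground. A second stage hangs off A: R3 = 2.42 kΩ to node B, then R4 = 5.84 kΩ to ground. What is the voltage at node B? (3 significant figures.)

Node A sees R2 in parallel with the series input of stage 2, R3 + R4 = 8.260 kΩ.
R2 ‖ (R3+R4) = 4.090 kΩ.
So V_A = 19.4 × 0.3131 = 6.075 V.
Then the unloaded second divider: V_B = V_A × R4/(R3+R4) = 6.075 × 0.7070 = 4.295 V.

V_B ≈ 4.30 V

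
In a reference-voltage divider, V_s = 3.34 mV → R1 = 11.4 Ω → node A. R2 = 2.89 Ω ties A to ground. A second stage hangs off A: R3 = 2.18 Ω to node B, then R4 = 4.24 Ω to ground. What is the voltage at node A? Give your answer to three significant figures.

The second stage (R3 + R4 = 6.420 Ω) loads node A in parallel with R2.
Effective lower resistance at A: R2 ‖ 6.420 = 1.993 Ω.
First divider: V_A = V_s · 1.993/(11.4 + 1.993) = 0.4970 mV.

V_A ≈ 0.497 mV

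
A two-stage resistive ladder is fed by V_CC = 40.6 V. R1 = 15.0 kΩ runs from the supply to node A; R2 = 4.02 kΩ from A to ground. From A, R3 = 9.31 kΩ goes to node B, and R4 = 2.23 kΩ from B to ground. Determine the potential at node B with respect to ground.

Node A sees R2 in parallel with the series input of stage 2, R3 + R4 = 11.54 kΩ.
R2 ‖ (R3+R4) = 2.981 kΩ.
First divider: V_A = V_CC · 2.981/(15.0 + 2.981) = 6.732 V.
V_B = V_A × 0.1932 = 1.301 V.

V_B ≈ 1.30 V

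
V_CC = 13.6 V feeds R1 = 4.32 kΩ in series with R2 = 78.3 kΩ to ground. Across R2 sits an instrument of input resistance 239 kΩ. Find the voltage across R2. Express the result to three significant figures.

R2 ‖ R_L = (78.3 × 239)/(78.3 + 239) = 58.98 kΩ.
Now apply the divider: V_out = 13.6 × 0.9318 = 12.67 V.

V_out ≈ 12.7 V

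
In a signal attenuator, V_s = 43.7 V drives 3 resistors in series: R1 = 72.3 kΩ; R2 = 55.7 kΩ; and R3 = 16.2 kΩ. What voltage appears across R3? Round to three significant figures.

Series total: ΣR = 72.3 + 55.7 + 16.2 = 144.2 kΩ.
By the voltage-divider rule, V = 43.7 × 16.20/144.2 = 4.909 V.

V ≈ 4.91 V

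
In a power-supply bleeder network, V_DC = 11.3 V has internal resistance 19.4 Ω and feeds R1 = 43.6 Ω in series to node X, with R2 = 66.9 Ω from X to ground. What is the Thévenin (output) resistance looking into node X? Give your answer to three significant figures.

R1' = 19.4 + 43.6 = 63.00 Ω (source resistance + R1).
With V_DC suppressed (replaced by a short), R_th = R1' ‖ R2 = (63.00 × 66.9)/(63.00 + 66.9) = 32.45 Ω.

R_th ≈ 32.4 Ω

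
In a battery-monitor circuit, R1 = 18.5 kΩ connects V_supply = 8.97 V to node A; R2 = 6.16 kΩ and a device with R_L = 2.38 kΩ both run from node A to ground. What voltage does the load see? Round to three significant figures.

The load sits in parallel with R2, giving an effective lower resistance R2' = R2·R_L/(R2+R_L) = 1.717 kΩ.
Now apply the divider: V_out = 8.97 × 0.08492 = 0.7617 V.

V_out ≈ 0.762 V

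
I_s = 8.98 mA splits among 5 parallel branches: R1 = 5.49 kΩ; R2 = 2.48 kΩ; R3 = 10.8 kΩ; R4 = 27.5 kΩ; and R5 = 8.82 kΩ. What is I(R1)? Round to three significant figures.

Total conductance ΣG = 1/5.49 + 1/2.48 + 1/10.8 + 1/27.5 + 1/8.82 = 0.8277 (units of 1/kΩ).
R1 takes the fraction G_k/ΣG = 0.1821/0.8277 = 0.2201, so I = 8.98 × 0.2201 = 1.976 mA.

I ≈ 1.98 mA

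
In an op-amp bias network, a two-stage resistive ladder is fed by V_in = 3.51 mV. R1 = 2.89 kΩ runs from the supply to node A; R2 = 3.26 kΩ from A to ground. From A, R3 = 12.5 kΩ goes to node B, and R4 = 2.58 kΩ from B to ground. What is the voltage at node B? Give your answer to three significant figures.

V_B ≈ 0.289 mV

Looking into the second stage from A: R3 + R4 = 15.08 kΩ appears in parallel with R2.
R2 ‖ (R3+R4) = 2.681 kΩ.
First divider: V_A = V_in · 2.681/(2.89 + 2.681) = 1.689 mV.
Stage 2 is unloaded, so V_B = V_A · R4/(R3+R4) = 1.689 × 2.58/15.08 = 0.2890 mV.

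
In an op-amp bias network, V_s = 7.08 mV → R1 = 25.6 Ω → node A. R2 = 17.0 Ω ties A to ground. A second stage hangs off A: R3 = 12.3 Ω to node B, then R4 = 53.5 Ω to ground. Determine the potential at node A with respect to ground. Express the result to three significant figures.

V_A ≈ 2.45 mV

Node A sees R2 in parallel with the series input of stage 2, R3 + R4 = 65.80 Ω.
R2 ‖ (R3+R4) = 13.51 Ω.
So V_A = 7.08 × 0.3454 = 2.446 mV.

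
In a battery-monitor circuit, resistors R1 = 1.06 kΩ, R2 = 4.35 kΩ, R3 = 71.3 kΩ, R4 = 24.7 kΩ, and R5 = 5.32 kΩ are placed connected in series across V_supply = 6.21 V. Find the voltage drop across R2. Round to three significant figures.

V ≈ 0.253 V

Total series resistance ΣR = 1.06 + 4.35 + 71.3 + 24.7 + 5.32 = 106.7 kΩ.
V = V_supply · R/ΣR = 6.21 × 0.04076 = 0.2531 V.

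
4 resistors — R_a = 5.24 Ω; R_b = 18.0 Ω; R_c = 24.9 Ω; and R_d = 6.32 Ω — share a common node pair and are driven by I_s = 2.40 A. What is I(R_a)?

ΣG = 1/5.24 + 1/18.0 + 1/24.9 + 1/6.32 = 0.4448.
By the current-divider rule, I = I_s · G_k/ΣG = 2.40 × 0.4291 = 1.030 A.

I ≈ 1.03 A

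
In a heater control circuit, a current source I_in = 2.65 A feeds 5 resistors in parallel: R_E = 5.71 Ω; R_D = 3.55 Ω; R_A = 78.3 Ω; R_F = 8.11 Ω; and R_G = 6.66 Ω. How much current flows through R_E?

I ≈ 0.625 A

Conductances: ΣG = 1/5.71 + 1/3.55 + 1/78.3 + 1/8.11 + 1/6.66 = 0.7430 (1/Ω).
Current divider: I(R_E) = I_in · G_k/ΣG = 2.65 × (0.1751/0.7430) = 2.65 × 0.2357 = 0.6246 A.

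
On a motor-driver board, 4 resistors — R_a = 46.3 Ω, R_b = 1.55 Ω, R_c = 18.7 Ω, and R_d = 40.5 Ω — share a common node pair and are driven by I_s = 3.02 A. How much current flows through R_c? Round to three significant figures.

I ≈ 0.217 A

Total conductance ΣG = 1/46.3 + 1/1.55 + 1/18.7 + 1/40.5 = 0.7449 (units of 1/Ω).
By the current-divider rule, I = I_s · G_k/ΣG = 3.02 × 0.07179 = 0.2168 A.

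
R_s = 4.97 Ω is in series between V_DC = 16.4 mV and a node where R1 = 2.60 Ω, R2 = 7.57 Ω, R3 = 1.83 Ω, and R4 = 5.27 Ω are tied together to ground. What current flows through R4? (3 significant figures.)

I ≈ 0.431 mA

Equivalent of the parallel group: R_p = 0.7981 Ω.
V_A = 16.4 × 0.7981/5.768 = 2.269 mV.
I(R4) = V_A / R4 = 2.269/5.27 = 0.4306 mA.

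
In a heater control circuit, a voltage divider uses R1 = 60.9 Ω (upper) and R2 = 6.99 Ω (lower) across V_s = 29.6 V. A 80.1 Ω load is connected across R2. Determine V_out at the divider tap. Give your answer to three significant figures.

V_out ≈ 2.83 V

First combine the lower leg with the load: R2 ‖ R_L = 6.429 Ω.
Then V_out = V_s · R2'/(R1 + R2') = 29.6 × 6.429/67.33 = 2.826 V.
(Unloaded it would be 3.05 V; the load pulls it down.)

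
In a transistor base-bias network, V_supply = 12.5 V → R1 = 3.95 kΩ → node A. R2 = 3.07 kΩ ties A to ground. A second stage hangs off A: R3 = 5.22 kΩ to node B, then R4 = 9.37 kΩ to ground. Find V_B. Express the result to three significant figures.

V_B ≈ 3.14 V

The second stage (R3 + R4 = 14.59 kΩ) loads node A in parallel with R2.
R2 ‖ (R3+R4) = 2.536 kΩ.
So V_A = 12.5 × 0.3910 = 4.888 V.
Then the unloaded second divider: V_B = V_A × R4/(R3+R4) = 4.888 × 0.6422 = 3.139 V.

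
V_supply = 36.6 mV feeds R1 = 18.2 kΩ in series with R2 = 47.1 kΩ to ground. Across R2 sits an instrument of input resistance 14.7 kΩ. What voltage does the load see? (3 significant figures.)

R2 ‖ R_L = (47.1 × 14.7)/(47.1 + 14.7) = 11.20 kΩ.
Then V_out = V_supply · R2'/(R1 + R2') = 36.6 × 11.20/29.40 = 13.95 mV.

V_out ≈ 13.9 mV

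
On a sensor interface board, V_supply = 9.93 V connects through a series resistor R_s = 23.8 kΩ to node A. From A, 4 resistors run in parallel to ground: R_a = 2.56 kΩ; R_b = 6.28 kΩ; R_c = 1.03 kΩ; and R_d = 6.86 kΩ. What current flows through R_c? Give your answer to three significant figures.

Equivalent of the parallel group: R_p = 0.6001 kΩ.
V_A by voltage divider: V_A = 9.93 × 0.6001/(23.8 + 0.6001) = 0.2442 V.
I(R_c) = V_A / R_c = 0.2442/1.03 = 0.2371 mA.

I ≈ 0.237 mA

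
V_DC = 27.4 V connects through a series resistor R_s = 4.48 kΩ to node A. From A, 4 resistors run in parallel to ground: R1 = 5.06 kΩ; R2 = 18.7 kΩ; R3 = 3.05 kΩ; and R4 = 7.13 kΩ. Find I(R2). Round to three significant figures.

I ≈ 0.347 mA

Equivalent of the parallel group: R_p = 1.390 kΩ.
V_A = 27.4 × 1.390/5.870 = 6.490 V.
Branch current I = V_A/R2 = 6.490/18.7 = 0.3470 mA.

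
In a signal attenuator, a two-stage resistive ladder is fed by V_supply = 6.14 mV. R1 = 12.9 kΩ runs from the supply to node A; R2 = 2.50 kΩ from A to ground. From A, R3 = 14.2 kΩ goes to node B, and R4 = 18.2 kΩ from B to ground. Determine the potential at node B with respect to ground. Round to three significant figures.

Node A sees R2 in parallel with the series input of stage 2, R3 + R4 = 32.40 kΩ.
R2 ‖ (R3+R4) = 2.321 kΩ.
So V_A = 6.14 × 0.1525 = 0.9362 mV.
Stage 2 is unloaded, so V_B = V_A · R4/(R3+R4) = 0.9362 × 18.2/32.40 = 0.5259 mV.

V_B ≈ 0.526 mV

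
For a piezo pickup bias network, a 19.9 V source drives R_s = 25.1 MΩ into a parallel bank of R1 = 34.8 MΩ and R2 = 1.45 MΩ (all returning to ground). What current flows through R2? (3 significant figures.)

I ≈ 0.721 µA

Equivalent of the parallel group: R_p = 1.392 MΩ.
V_A by voltage divider: V_A = 19.9 × 1.392/(25.1 + 1.392) = 1.046 V.
I(R2) = V_A / R2 = 1.046/1.45 = 0.7211 µA.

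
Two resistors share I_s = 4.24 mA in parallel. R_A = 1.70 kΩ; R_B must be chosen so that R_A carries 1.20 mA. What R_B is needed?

R_B ≈ 0.671 kΩ

The fraction through R_A equals R_B/(R_A+R_B).
With f = 0.2830, R_B = R_A · f/(1−f) = 1.70 × 0.3947 = 0.6711 kΩ.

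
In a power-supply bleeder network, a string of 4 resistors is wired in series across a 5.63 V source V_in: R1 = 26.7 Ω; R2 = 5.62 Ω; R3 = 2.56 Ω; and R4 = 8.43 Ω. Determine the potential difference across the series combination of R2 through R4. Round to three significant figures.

V ≈ 2.16 V

Total series resistance ΣR = 26.7 + 5.62 + 2.56 + 8.43 = 43.31 Ω.
R_{R2..R4} = 5.62 + 2.56 + 8.43 = 16.61 Ω.
By the voltage-divider rule, V = 5.63 × 16.61/43.31 = 2.159 V.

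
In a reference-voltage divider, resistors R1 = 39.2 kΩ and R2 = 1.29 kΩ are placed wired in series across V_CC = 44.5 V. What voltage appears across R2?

Total series resistance ΣR = 39.2 + 1.29 = 40.49 kΩ.
Voltage divider: V = V_CC · (1.290 / 40.49) = 44.5 × 0.03186 = 1.418 V.

V ≈ 1.42 V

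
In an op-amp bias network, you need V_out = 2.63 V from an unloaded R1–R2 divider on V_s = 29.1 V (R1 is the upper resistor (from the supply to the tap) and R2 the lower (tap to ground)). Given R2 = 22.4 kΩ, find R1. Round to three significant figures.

R1 ≈ 225 kΩ

The divider ratio is R2/(R1+R2) = 2.63/29.1 = 0.09038.
R1 = R2·(1/k − 1) = 22.4 × 10.06 = 225.4 kΩ.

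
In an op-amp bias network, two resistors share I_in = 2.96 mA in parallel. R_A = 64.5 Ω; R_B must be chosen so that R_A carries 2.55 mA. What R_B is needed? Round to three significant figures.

R_B ≈ 401 Ω

Two-branch current divider: I_A = I_in · R_B/(R_A + R_B).
2.55/2.96 = R_B/(R_A + R_B) → R_B = R_A · (0.8615)/(1 − 0.8615) = 64.5 × 6.220 = 401.2 Ω.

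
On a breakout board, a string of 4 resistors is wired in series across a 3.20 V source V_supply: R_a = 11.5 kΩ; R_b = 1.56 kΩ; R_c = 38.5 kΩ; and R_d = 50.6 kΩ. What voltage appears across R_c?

Total series resistance ΣR = 11.5 + 1.56 + 38.5 + 50.6 = 102.2 kΩ.
Voltage divider: V = V_supply · (38.50 / 102.2) = 3.20 × 0.3769 = 1.206 V.

V ≈ 1.21 V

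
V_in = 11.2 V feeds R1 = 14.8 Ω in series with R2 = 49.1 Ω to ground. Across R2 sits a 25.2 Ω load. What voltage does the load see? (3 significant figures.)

V_out ≈ 5.93 V

First combine the lower leg with the load: R2 ‖ R_L = 16.65 Ω.
Now apply the divider: V_out = 11.2 × 0.5295 = 5.930 V.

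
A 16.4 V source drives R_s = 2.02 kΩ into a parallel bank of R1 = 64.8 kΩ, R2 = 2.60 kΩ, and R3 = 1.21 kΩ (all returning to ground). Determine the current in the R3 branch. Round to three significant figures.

Combine the parallel branches: R_p = (1/64.8 + 1/2.60 + 1/1.21)⁻¹ = 0.8153 kΩ.
Node voltage V_A = V_in · R_p/(R_s + R_p) = 16.4 × 0.2876 = 4.716 V.
I(R3) = V_A / R3 = 4.716/1.21 = 3.898 mA.

I ≈ 3.90 mA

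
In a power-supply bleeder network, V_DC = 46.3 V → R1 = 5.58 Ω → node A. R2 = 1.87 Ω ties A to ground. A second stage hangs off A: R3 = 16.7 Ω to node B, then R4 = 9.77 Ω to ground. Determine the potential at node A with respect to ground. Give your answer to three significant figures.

V_A ≈ 11.0 V

Node A sees R2 in parallel with the series input of stage 2, R3 + R4 = 26.47 Ω.
R2 ‖ (R3+R4) = 1.747 Ω.
So V_A = 46.3 × 0.2384 = 11.04 V.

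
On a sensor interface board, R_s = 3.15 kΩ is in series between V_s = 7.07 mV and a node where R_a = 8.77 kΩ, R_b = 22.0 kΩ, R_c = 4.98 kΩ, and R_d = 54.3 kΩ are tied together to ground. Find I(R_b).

Equivalent of the parallel group: R_p = 2.641 kΩ.
Node voltage V_A = V_s · R_p/(R_s + R_p) = 7.07 × 0.4560 = 3.224 mV.
I(R_b) = V_A / R_b = 3.224/22.0 = 0.1465 µA.

I ≈ 0.147 µA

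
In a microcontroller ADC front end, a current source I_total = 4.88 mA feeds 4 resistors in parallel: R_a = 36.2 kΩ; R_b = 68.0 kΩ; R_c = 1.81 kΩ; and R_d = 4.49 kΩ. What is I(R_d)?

Total conductance ΣG = 1/36.2 + 1/68.0 + 1/1.81 + 1/4.49 = 0.8175 (units of 1/kΩ).
Current divider: I(R_d) = I_total · G_k/ΣG = 4.88 × (0.2227/0.8175) = 4.88 × 0.2724 = 1.329 mA.

I ≈ 1.33 mA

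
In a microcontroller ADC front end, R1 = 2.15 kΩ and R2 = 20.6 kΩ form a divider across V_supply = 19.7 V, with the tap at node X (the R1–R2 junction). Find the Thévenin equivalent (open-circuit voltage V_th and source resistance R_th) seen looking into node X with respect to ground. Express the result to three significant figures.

V_th ≈ 17.8 V, R_th ≈ 1.95 kΩ

With X open, the divider is unloaded: V_th = 19.7 × 20.6/22.75 = 17.84 V.
Zeroing V_supply shorts the top of R1 to ground, so R_th = R1 ‖ R2 = 1.947 kΩ.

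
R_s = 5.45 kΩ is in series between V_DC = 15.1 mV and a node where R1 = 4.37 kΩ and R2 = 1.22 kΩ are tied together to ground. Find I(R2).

I ≈ 1.84 µA

Combine the parallel branches: R_p = (1/4.37 + 1/1.22)⁻¹ = 0.9537 kΩ.
V_A by voltage divider: V_A = 15.1 × 0.9537/(5.45 + 0.9537) = 2.249 mV.
Branch current I = V_A/R2 = 2.249/1.22 = 1.843 µA.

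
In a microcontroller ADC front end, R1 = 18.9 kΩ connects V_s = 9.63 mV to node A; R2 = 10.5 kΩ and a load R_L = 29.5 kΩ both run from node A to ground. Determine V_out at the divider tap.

V_out ≈ 2.80 mV

R2 ‖ R_L = (10.5 × 29.5)/(10.5 + 29.5) = 7.744 kΩ.
Voltage divider with the loaded lower leg: V_out = 9.63 × 7.744/(18.9 + 7.744) = 9.63 × 0.2906 = 2.799 mV.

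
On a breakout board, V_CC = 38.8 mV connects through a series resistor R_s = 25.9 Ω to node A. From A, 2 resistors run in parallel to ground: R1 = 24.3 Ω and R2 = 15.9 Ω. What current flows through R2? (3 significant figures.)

I ≈ 0.660 mA

Parallel bank: R_p = 1/(1/24.3 + 1/15.9) = 9.611 Ω.
Node voltage V_A = V_CC · R_p/(R_s + R_p) = 38.8 × 0.2707 = 10.50 mV.
Branch current I = V_A/R2 = 10.50/15.9 = 0.6605 mA.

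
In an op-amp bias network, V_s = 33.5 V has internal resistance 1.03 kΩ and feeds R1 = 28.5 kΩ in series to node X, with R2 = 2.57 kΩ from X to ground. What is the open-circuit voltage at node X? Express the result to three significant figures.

R1' = 1.03 + 28.5 = 29.53 kΩ (source resistance + R1).
Open-circuit (no load on X): V_th = V_s · R2/(R1' + R2) = 33.5 × 2.57/(29.53 + 2.57) = 2.682 V.

V_th ≈ 2.68 V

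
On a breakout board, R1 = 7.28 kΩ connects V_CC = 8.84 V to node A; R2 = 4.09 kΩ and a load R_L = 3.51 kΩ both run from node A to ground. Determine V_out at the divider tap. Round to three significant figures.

V_out ≈ 1.82 V

The load sits in parallel with R2, giving an effective lower resistance R2' = R2·R_L/(R2+R_L) = 1.889 kΩ.
Voltage divider with the loaded lower leg: V_out = 8.84 × 1.889/(7.28 + 1.889) = 8.84 × 0.2060 = 1.821 V.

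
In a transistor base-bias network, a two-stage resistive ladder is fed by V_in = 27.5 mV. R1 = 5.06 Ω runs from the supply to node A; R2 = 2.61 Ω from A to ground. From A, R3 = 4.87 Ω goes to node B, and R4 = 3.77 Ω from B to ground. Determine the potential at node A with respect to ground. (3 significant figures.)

V_A ≈ 7.80 mV

The second stage (R3 + R4 = 8.640 Ω) loads node A in parallel with R2.
Effective lower resistance at A: R2 ‖ 8.640 = 2.004 Ω.
So V_A = 27.5 × 0.2837 = 7.803 mV.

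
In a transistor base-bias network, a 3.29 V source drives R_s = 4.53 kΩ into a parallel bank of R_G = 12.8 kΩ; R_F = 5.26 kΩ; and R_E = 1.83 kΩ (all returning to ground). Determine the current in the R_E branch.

I ≈ 0.383 mA

Equivalent of the parallel group: R_p = 1.227 kΩ.
V_A = 3.29 × 1.227/5.757 = 0.7014 V.
Branch current I = V_A/R_E = 0.7014/1.83 = 0.3833 mA.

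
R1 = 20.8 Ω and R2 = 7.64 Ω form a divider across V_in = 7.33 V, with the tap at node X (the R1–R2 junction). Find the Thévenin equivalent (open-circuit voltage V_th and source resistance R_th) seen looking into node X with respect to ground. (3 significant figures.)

V_th ≈ 1.97 V, R_th ≈ 5.59 Ω

Open-circuit (no load on X): V_th = V_in · R2/(R1 + R2) = 7.33 × 7.64/(20.80 + 7.64) = 1.969 V.
Looking into X with the source shorted: R_th = R1·R2/(R1+R2) = 20.80 × 7.64/28.44 = 5.588 Ω.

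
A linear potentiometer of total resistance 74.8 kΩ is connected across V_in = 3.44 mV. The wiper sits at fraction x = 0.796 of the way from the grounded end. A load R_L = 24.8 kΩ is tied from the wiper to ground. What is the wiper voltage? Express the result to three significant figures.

V_out ≈ 1.84 mV

The pot divides into 15.26 kΩ above the wiper and 59.54 kΩ below.
(x·R_p) ‖ R_L = 17.51 kΩ.
Loaded-divider output: V_out = 3.44 × 0.5343 = 1.838 mV.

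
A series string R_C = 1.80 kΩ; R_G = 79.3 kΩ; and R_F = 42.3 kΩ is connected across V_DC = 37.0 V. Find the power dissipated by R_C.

P ≈ 0.162 mW

ΣR = 123.4 kΩ → I = 37.0/123.4 = 0.2998 mA.
P = I²R = 0.08990 × 1.80 = 0.1618 mW.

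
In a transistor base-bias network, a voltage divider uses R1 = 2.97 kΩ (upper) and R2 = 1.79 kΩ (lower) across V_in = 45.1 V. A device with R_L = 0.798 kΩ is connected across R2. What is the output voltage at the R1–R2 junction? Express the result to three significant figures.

First combine the lower leg with the load: R2 ‖ R_L = 0.5519 kΩ.
Voltage divider with the loaded lower leg: V_out = 45.1 × 0.5519/(2.97 + 0.5519) = 45.1 × 0.1567 = 7.068 V.
(Unloaded it would be 17.0 V; the load pulls it down.)

V_out ≈ 7.07 V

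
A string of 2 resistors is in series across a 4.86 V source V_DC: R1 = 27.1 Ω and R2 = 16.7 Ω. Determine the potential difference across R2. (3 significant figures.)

Series total: ΣR = 27.1 + 16.7 = 43.80 Ω.
Voltage divider: V = V_DC · (16.70 / 43.80) = 4.86 × 0.3813 = 1.853 V.

V ≈ 1.85 V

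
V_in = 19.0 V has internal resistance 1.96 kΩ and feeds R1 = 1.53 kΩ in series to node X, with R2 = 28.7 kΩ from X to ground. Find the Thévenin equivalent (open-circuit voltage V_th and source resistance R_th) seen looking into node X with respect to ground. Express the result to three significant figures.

V_th ≈ 16.9 V, R_th ≈ 3.11 kΩ

R1' = 1.96 + 1.53 = 3.490 kΩ (source resistance + R1).
Open-circuit (no load on X): V_th = V_in · R2/(R1' + R2) = 19.0 × 28.7/(3.490 + 28.7) = 16.94 V.
Zeroing V_in shorts the top of R1' to ground, so R_th = R1' ‖ R2 = 3.112 kΩ.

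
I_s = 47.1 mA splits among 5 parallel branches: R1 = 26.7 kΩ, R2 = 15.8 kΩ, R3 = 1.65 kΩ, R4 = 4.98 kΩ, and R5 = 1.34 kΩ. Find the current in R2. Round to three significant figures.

ΣG = 1/26.7 + 1/15.8 + 1/1.65 + 1/4.98 + 1/1.34 = 1.654.
Current divider: I(R2) = I_s · G_k/ΣG = 47.1 × (0.06329/1.654) = 47.1 × 0.03827 = 1.802 mA.

I ≈ 1.80 mA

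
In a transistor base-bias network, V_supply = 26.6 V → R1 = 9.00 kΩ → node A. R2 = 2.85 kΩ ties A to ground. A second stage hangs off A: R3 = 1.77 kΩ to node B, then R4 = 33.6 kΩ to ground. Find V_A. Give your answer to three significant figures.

V_A ≈ 6.03 V

The second stage (R3 + R4 = 35.37 kΩ) loads node A in parallel with R2.
R2 ‖ (R3+R4) = 2.637 kΩ.
V_A = 26.6 × 2.637/(9.00 + 2.637) = 6.029 V.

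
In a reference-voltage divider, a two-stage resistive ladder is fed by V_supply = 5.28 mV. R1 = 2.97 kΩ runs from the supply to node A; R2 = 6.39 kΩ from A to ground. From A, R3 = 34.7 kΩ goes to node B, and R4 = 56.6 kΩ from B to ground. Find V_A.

Looking into the second stage from A: R3 + R4 = 91.30 kΩ appears in parallel with R2.
R2 ‖ (R3+R4) = 5.972 kΩ.
First divider: V_A = V_supply · 5.972/(2.97 + 5.972) = 3.526 mV.

V_A ≈ 3.53 mV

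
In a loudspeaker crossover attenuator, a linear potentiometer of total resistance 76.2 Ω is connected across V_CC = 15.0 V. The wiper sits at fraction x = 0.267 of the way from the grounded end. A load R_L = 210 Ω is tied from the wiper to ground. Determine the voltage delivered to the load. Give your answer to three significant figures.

V_out ≈ 3.74 V

Lower segment x·R_p = 20.35 Ω; upper segment (1−x)·R_p = 55.85 Ω.
Lower segment in parallel with the load: 20.35 ‖ 210 = 18.55 Ω.
V_out = 15.0 × 18.55/(55.85 + 18.55) = 3.739 V.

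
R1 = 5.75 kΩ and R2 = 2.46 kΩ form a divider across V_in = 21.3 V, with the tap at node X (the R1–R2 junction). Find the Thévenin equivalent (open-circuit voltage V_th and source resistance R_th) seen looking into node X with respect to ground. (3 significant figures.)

V_th ≈ 6.38 V, R_th ≈ 1.72 kΩ

With X open, the divider is unloaded: V_th = 21.3 × 2.46/8.210 = 6.382 V.
Looking into X with the source shorted: R_th = R1·R2/(R1+R2) = 5.750 × 2.46/8.210 = 1.723 kΩ.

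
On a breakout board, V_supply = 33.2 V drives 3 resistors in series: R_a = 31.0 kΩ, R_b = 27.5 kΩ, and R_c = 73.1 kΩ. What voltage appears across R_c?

V ≈ 18.4 V

Total series resistance ΣR = 31.0 + 27.5 + 73.1 = 131.6 kΩ.
By the voltage-divider rule, V = 33.2 × 73.10/131.6 = 18.44 V.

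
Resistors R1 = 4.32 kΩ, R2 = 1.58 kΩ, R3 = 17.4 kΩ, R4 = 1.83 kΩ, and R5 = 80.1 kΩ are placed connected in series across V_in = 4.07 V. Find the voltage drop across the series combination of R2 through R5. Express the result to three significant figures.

ΣR = 4.32 + 1.58 + 17.4 + 1.83 + 80.1 = 105.2 kΩ.
R_{R2..R5} = 1.58 + 17.4 + 1.83 + 80.1 = 100.9 kΩ.
V = V_in · R/ΣR = 4.07 × 0.9589 = 3.903 V.

V ≈ 3.90 V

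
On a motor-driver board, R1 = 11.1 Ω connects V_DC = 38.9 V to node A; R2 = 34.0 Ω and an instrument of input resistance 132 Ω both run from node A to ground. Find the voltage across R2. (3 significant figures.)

The load sits in parallel with R2, giving an effective lower resistance R2' = R2·R_L/(R2+R_L) = 27.04 Ω.
Then V_out = V_DC · R2'/(R1 + R2') = 38.9 × 27.04/38.14 = 27.58 V.
(Unloaded it would be 29.3 V; the load pulls it down.)

V_out ≈ 27.6 V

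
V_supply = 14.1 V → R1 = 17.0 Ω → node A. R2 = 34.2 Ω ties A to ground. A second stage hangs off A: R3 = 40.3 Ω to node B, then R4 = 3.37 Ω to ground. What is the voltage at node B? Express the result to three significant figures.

V_B ≈ 0.577 V

The second stage (R3 + R4 = 43.67 Ω) loads node A in parallel with R2.
R2 ‖ (R3+R4) = 19.18 Ω.
First divider: V_A = V_supply · 19.18/(17.0 + 19.18) = 7.475 V.
Then the unloaded second divider: V_B = V_A × R4/(R3+R4) = 7.475 × 0.07717 = 0.5768 V.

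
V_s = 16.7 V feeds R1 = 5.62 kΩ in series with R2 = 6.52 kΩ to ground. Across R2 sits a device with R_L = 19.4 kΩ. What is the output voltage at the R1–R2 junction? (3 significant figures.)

V_out ≈ 7.76 V

First combine the lower leg with the load: R2 ‖ R_L = 4.880 kΩ.
Then V_out = V_s · R2'/(R1 + R2') = 16.7 × 4.880/10.50 = 7.761 V.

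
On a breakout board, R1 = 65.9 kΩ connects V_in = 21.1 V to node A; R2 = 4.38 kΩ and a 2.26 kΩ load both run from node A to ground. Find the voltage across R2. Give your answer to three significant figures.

V_out ≈ 0.467 V

R2 ‖ R_L = (4.38 × 2.26)/(4.38 + 2.26) = 1.491 kΩ.
Voltage divider with the loaded lower leg: V_out = 21.1 × 1.491/(65.9 + 1.491) = 21.1 × 0.02212 = 0.4668 V.
(Unloaded it would be 1.31 V; the load pulls it down.)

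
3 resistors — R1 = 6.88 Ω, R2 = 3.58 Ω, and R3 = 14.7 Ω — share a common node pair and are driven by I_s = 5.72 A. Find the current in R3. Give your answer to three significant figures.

Conductances: ΣG = 1/6.88 + 1/3.58 + 1/14.7 = 0.4927 (1/Ω).
R3 takes the fraction G_k/ΣG = 0.06803/0.4927 = 0.1381, so I = 5.72 × 0.1381 = 0.7898 A.

I ≈ 0.790 A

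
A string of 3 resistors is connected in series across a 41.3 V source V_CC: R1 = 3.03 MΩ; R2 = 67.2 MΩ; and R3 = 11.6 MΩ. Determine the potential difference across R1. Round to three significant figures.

ΣR = 3.03 + 67.2 + 11.6 = 81.83 MΩ.
Voltage divider: V = V_CC · (3.030 / 81.83) = 41.3 × 0.03703 = 1.529 V.

V ≈ 1.53 V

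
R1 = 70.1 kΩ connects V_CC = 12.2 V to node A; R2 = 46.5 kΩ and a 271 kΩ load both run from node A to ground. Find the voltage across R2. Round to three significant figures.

V_out ≈ 4.41 V

The load sits in parallel with R2, giving an effective lower resistance R2' = R2·R_L/(R2+R_L) = 39.69 kΩ.
Then V_out = V_CC · R2'/(R1 + R2') = 12.2 × 39.69/109.8 = 4.410 V.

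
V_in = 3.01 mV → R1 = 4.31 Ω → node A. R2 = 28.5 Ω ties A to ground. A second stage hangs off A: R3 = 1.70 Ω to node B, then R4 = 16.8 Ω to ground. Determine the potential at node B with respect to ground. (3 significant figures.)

Node A sees R2 in parallel with the series input of stage 2, R3 + R4 = 18.50 Ω.
R2 ‖ (R3+R4) = 11.22 Ω.
V_A = 3.01 × 11.22/(4.31 + 11.22) = 2.175 mV.
V_B = V_A × 0.9081 = 1.975 mV.

V_B ≈ 1.97 mV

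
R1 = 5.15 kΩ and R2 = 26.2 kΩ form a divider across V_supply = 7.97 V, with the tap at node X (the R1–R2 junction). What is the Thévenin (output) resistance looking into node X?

R_th ≈ 4.30 kΩ

Zeroing V_supply shorts the top of R1 to ground, so R_th = R1 ‖ R2 = 4.304 kΩ.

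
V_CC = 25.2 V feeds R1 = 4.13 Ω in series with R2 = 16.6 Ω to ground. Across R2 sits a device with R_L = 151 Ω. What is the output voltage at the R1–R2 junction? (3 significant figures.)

R2 ‖ R_L = (16.6 × 151)/(16.6 + 151) = 14.96 Ω.
Now apply the divider: V_out = 25.2 × 0.7836 = 19.75 V.

V_out ≈ 19.7 V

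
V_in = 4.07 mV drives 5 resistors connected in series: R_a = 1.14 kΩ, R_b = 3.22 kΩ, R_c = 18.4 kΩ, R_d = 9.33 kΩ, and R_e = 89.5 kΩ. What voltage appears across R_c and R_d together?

V ≈ 0.928 mV

ΣR = 1.14 + 3.22 + 18.4 + 9.33 + 89.5 = 121.6 kΩ.
R_{R_c..R_d} = 18.4 + 9.33 = 27.73 kΩ.
V = V_in · R/ΣR = 4.07 × 0.2281 = 0.9282 mV.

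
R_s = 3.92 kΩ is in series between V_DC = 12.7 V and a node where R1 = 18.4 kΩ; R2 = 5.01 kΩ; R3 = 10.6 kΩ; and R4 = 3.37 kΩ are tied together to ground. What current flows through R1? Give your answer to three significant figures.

Equivalent of the parallel group: R_p = 1.550 kΩ.
Node voltage V_A = V_DC · R_p/(R_s + R_p) = 12.7 × 0.2834 = 3.599 V.
I(R1) = V_A / R1 = 3.599/18.4 = 0.1956 mA.

I ≈ 0.196 mA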